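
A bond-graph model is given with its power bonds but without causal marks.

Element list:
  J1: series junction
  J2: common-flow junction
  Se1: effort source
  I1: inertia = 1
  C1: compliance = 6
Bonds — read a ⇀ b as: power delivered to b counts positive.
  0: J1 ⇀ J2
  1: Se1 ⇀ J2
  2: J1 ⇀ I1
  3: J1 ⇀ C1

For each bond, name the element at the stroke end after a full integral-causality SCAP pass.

b0 →J1
b1 →J2
b2 →I1
b3 →J1

b1 stroke→J2  (source Se1 imposes e)
b0 stroke→J1  (J2 needs exactly one f-in)
b2 stroke→I1  (I1 outputs flow p/I1)
b3 stroke→J1  (1-jn J1 has f-setter on 2)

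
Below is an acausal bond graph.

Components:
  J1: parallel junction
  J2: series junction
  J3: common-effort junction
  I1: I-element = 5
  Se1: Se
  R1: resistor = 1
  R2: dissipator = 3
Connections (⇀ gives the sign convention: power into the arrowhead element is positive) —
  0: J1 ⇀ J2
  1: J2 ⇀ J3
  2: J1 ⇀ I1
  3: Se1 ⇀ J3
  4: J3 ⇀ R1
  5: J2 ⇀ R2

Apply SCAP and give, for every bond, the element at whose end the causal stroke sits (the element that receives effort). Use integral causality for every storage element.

#0 |J1
#1 |J2
#2 |I1
#3 |J3
#4 |R1
#5 |J2

b3 stroke at J3  (source Se1 imposes e)
b1 stroke at J2  (J3: bond 3 brought effort, rest push out)
b4 stroke at R1  (0-jn J3 has e-setter on 3)
b2 stroke at I1  (I1 integral (f out))
b0 stroke at J1  (only one effort-in slot at J1)
b5 stroke at J2  (J2: bond 0 brought flow, rest push out)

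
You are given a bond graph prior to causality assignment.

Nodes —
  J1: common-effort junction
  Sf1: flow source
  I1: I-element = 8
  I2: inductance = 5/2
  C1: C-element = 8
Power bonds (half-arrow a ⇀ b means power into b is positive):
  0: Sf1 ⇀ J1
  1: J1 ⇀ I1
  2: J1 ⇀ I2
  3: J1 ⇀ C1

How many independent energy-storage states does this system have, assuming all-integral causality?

β0 |Sf1  (source Sf1 imposes f)
β1 |I1  (I1 integral (f out))
β2 |I2  (I2 outputs flow p/I2)
β3 |J1  (only one effort-in slot at J1)

3  (C1, I1, I2 all integral)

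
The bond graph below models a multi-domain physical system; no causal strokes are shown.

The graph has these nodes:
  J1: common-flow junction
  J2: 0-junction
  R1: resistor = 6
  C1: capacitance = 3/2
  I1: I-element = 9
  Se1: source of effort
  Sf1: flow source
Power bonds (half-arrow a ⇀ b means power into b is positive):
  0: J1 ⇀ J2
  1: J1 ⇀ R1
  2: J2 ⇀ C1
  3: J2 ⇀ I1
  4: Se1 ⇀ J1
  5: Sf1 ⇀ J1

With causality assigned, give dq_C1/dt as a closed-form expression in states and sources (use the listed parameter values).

bond 4 stroke at J1  (Se1 fixes effort; stroke away)
bond 5 stroke at Sf1  (source Sf1 imposes f)
bond 0 stroke at J1  (common-f at J1 fixed by 5)
bond 1 stroke at J1  (common-f at J1 fixed by 5)
bond 2 stroke at J2  (C1: C, integral causality)
bond 3 stroke at I1  (common-e at J2 fixed by 2)

dq_C1/dt = F_Sf1 - p_I1/9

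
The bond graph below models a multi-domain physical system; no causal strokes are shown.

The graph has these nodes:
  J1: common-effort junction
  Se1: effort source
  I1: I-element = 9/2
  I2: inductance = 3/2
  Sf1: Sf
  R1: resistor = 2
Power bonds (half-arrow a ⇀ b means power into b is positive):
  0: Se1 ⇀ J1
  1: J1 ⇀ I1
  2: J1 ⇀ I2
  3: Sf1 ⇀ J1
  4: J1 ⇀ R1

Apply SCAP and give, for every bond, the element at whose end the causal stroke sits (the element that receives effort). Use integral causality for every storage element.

#0 stroke at J1  (Se1 fixes effort; stroke away)
#3 stroke at Sf1  (Sf1 (Sf) sets flow on bond)
#1 stroke at I1  (J1: bond 0 brought effort, rest push out)
#2 stroke at I2  (J1: bond 0 brought effort, rest push out)
#4 stroke at R1  (J1 effort already set via bond 0)

bond 0 stroke→J1
bond 1 stroke→I1
bond 2 stroke→I2
bond 3 stroke→Sf1
bond 4 stroke→R1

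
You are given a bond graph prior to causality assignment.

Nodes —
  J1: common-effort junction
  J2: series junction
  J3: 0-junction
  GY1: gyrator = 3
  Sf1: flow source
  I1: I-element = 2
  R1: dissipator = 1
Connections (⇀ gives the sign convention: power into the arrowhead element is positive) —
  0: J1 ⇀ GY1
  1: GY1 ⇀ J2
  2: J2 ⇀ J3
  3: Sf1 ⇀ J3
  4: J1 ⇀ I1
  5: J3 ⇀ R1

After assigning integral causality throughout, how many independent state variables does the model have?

bond 3 →Sf1  (Sf1 fixes flow; stroke at Sf1)
bond 4 →I1  (I1: I, integral causality)
bond 0 →J1  (only one effort-in slot at J1)
bond 1 →J2  (GY1: gyrator matches bond 0)
bond 2 →J3  (closing 1-jn rule on J2)
bond 5 →R1  (0-jn J3 has e-setter on 2)

1  (I1 all integral)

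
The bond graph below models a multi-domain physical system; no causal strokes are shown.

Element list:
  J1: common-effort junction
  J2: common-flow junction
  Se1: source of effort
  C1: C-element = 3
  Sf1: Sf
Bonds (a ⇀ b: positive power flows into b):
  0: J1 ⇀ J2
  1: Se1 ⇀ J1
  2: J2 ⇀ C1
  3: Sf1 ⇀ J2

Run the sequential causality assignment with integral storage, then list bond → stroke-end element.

b0 stroke at J2
b1 stroke at J1
b2 stroke at J2
b3 stroke at Sf1

bond 1 stroke at J1  (Se1: effort source, stroke at far end)
bond 3 stroke at Sf1  (Sf1 fixes flow; stroke at Sf1)
bond 0 stroke at J2  (0-jn J1 has e-setter on 1)
bond 2 stroke at J2  (J2 flow already set via bond 3)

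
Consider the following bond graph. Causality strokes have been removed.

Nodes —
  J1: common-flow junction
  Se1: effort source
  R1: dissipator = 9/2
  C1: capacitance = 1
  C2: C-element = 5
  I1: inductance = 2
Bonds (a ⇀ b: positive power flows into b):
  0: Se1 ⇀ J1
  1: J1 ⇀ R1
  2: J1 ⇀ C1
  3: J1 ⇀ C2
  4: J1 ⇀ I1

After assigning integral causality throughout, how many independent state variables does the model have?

3  (C1, C2, I1 all integral)

b0 →J1  (Se1 (Se) sets effort on bond)
b2 →J1  (prefer integral on C1)
b3 →J1  (C2 integral (e out))
b4 →I1  (prefer integral on I1)
b1 →J1  (1-jn J1 has f-setter on 4)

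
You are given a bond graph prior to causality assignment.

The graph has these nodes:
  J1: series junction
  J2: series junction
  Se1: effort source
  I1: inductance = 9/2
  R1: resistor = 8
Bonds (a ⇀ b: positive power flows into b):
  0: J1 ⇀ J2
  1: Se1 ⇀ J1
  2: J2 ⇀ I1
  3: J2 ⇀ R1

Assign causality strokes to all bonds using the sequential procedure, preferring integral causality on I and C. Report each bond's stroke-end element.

bond 1 |J1  (Se1 (Se) sets effort on bond)
bond 0 |J2  (J1 needs exactly one f-in)
bond 2 |I1  (I1: I, integral causality)
bond 3 |J2  (J2 flow already set via bond 2)

b0 |J2
b1 |J1
b2 |I1
b3 |J2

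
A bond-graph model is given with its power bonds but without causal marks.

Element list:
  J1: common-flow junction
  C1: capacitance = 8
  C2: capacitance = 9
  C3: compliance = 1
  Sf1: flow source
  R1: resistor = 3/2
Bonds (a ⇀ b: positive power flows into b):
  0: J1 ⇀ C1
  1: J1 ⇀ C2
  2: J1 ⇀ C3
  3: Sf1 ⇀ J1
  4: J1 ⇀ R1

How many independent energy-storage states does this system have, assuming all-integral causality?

3  (C1, C2, C3 all integral)

bond 3 stroke→Sf1  (source Sf1 imposes f)
bond 0 stroke→J1  (J1 flow already set via bond 3)
bond 1 stroke→J1  (1-jn J1 has f-setter on 3)
bond 2 stroke→J1  (common-f at J1 fixed by 3)
bond 4 stroke→J1  (common-f at J1 fixed by 3)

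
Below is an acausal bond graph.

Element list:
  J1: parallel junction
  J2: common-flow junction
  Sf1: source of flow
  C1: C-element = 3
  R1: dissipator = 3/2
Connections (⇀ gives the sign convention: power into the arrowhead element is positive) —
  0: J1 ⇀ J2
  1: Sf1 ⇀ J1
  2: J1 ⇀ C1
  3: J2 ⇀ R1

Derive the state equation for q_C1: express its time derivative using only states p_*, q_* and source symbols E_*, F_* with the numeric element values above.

dq_C1/dt = F_Sf1 - 2*q_C1/9

b1 stroke at Sf1  (Sf1 fixes flow; stroke at Sf1)
b2 stroke at J1  (C1: C, integral causality)
b0 stroke at J2  (J1: bond 2 brought effort, rest push out)
b3 stroke at R1  (closing 1-jn rule on J2)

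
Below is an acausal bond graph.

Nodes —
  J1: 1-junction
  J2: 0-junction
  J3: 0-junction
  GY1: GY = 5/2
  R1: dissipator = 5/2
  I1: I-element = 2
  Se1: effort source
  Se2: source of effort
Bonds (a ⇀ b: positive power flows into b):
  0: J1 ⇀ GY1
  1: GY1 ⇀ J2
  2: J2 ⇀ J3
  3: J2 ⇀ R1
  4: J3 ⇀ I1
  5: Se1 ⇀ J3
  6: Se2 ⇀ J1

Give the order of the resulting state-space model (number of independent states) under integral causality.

bond 5 stroke→J3  (Se1 (Se) sets effort on bond)
bond 6 stroke→J1  (source Se2 imposes e)
bond 0 stroke→GY1  (J1 needs exactly one f-in)
bond 2 stroke→J2  (J3 effort already set via bond 5)
bond 4 stroke→I1  (0-jn J3 has e-setter on 5)
bond 1 stroke→GY1  (GY GY1: same side as bond 0)
bond 3 stroke→R1  (0-jn J2 has e-setter on 2)

1  (I1 all integral)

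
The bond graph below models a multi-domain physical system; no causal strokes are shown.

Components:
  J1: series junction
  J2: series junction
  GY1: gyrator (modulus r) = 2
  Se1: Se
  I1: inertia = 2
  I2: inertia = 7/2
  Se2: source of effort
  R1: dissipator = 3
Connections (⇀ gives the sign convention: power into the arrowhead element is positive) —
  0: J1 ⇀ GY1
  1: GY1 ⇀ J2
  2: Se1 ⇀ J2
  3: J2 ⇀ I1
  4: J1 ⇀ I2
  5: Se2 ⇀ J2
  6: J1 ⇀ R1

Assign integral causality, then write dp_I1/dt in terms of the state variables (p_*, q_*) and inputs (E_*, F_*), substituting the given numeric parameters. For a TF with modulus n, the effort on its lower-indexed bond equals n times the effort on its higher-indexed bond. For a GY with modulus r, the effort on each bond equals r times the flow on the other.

dp_I1/dt = E_Se1 + E_Se2 + 4*p_I2/7

bond 2 stroke→J2  (Se1 fixes effort; stroke away)
bond 5 stroke→J2  (Se2 (Se) sets effort on bond)
bond 3 stroke→I1  (I1: I, integral causality)
bond 1 stroke→J2  (1-jn J2 has f-setter on 3)
bond 0 stroke→J1  (GY1: gyrator matches bond 1)
bond 4 stroke→I2  (I2 outputs flow p/I2)
bond 6 stroke→J1  (common-f at J1 fixed by 4)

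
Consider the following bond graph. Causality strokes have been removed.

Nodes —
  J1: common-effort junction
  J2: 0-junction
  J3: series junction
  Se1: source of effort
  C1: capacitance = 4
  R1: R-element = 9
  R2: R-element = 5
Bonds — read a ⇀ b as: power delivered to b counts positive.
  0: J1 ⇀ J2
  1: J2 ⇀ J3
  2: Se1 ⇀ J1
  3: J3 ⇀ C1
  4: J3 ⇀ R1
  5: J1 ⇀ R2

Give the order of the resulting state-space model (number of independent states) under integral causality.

bond 2 stroke→J1  (Se1 fixes effort; stroke away)
bond 0 stroke→J2  (J1 effort already set via bond 2)
bond 5 stroke→R2  (J1: bond 2 brought effort, rest push out)
bond 1 stroke→J3  (common-e at J2 fixed by 0)
bond 3 stroke→J3  (C1: C, integral causality)
bond 4 stroke→R1  (only one flow-in slot at J3)

1  (C1 all integral)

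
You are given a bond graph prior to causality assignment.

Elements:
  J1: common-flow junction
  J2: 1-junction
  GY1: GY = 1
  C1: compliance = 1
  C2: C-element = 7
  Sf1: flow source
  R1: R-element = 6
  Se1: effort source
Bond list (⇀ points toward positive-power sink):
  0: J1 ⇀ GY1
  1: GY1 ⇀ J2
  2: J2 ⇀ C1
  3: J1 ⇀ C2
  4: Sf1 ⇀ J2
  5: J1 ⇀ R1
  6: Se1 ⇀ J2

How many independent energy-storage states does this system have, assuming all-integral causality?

2  (C1, C2 all integral)

b4 stroke at Sf1  (source Sf1 imposes f)
b6 stroke at J2  (source Se1 imposes e)
b1 stroke at J2  (J2 flow already set via bond 4)
b2 stroke at J2  (J2 flow already set via bond 4)
b0 stroke at J1  (through GY1, causality inverts; strokes same side of GY1)
b3 stroke at J1  (prefer integral on C2)
b5 stroke at R1  (J1 needs exactly one f-in)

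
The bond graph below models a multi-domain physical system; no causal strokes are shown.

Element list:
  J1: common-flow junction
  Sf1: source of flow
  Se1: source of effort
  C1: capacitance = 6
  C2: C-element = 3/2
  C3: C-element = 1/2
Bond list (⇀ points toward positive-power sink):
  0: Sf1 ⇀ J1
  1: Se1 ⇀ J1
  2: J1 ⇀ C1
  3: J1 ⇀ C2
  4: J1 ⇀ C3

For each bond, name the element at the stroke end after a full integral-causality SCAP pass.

b0 stroke at Sf1  (Sf1: flow source, stroke at near end)
b1 stroke at J1  (Se1 fixes effort; stroke away)
b2 stroke at J1  (J1: bond 0 brought flow, rest push out)
b3 stroke at J1  (1-jn J1 has f-setter on 0)
b4 stroke at J1  (J1: bond 0 brought flow, rest push out)

β0 stroke→Sf1
β1 stroke→J1
β2 stroke→J1
β3 stroke→J1
β4 stroke→J1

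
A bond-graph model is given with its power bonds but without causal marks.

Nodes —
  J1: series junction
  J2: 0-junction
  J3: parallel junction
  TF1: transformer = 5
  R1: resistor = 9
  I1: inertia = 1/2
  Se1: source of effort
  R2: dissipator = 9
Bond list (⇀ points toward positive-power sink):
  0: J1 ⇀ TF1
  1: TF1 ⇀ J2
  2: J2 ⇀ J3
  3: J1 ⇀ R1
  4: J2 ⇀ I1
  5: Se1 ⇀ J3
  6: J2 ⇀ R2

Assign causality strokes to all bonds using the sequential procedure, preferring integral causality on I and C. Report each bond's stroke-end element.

b0 |J1
b1 |TF1
b2 |J2
b3 |R1
b4 |I1
b5 |J3
b6 |R2

β5 stroke at J3  (source Se1 imposes e)
β2 stroke at J2  (0-jn J3 has e-setter on 5)
β1 stroke at TF1  (0-jn J2 has e-setter on 2)
β4 stroke at I1  (0-jn J2 has e-setter on 2)
β6 stroke at R2  (common-e at J2 fixed by 2)
β0 stroke at J1  (TF1: transformer flips bond 1)
β3 stroke at R1  (J1 needs exactly one f-in)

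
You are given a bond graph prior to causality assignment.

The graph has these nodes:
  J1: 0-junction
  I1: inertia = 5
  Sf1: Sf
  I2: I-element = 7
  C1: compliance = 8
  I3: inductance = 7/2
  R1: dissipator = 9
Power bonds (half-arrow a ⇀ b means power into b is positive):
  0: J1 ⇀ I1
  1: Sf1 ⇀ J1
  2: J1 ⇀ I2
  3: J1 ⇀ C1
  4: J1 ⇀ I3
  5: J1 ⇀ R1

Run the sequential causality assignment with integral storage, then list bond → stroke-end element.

b0 |I1
b1 |Sf1
b2 |I2
b3 |J1
b4 |I3
b5 |R1

b1 stroke at Sf1  (Sf1: flow source, stroke at near end)
b0 stroke at I1  (I1: I, integral causality)
b2 stroke at I2  (I2 integral (f out))
b3 stroke at J1  (C1 outputs effort q/C1)
b4 stroke at I3  (0-jn J1 has e-setter on 3)
b5 stroke at R1  (common-e at J1 fixed by 3)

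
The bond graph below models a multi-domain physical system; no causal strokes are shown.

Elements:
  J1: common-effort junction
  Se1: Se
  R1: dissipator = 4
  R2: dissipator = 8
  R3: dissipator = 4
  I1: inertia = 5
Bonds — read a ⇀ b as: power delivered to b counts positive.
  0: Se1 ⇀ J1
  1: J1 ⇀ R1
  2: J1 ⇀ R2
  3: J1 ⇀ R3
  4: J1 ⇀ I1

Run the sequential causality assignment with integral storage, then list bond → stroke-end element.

b0 →J1  (Se1 fixes effort; stroke away)
b1 →R1  (common-e at J1 fixed by 0)
b2 →R2  (J1: bond 0 brought effort, rest push out)
b3 →R3  (J1 effort already set via bond 0)
b4 →I1  (common-e at J1 fixed by 0)

β0 stroke at J1
β1 stroke at R1
β2 stroke at R2
β3 stroke at R3
β4 stroke at I1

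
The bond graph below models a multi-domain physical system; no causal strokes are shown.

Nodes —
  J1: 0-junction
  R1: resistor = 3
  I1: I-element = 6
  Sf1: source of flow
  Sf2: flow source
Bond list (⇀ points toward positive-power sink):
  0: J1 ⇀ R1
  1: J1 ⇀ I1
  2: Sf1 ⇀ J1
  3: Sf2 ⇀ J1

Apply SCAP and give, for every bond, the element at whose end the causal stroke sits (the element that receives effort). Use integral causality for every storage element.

β0 →J1
β1 →I1
β2 →Sf1
β3 →Sf2

β2 →Sf1  (Sf1 fixes flow; stroke at Sf1)
β3 →Sf2  (Sf2 (Sf) sets flow on bond)
β1 →I1  (I1 outputs flow p/I1)
β0 →J1  (J1 needs exactly one e-in)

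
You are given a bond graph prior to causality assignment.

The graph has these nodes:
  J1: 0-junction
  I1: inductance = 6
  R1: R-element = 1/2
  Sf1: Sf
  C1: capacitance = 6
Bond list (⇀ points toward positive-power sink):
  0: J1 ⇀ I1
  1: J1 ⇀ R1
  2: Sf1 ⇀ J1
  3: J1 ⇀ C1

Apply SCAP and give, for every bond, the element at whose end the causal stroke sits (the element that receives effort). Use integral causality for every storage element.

β2 stroke→Sf1  (source Sf1 imposes f)
β0 stroke→I1  (I1 integral (f out))
β3 stroke→J1  (C1: C, integral causality)
β1 stroke→R1  (0-jn J1 has e-setter on 3)

β0 stroke→I1
β1 stroke→R1
β2 stroke→Sf1
β3 stroke→J1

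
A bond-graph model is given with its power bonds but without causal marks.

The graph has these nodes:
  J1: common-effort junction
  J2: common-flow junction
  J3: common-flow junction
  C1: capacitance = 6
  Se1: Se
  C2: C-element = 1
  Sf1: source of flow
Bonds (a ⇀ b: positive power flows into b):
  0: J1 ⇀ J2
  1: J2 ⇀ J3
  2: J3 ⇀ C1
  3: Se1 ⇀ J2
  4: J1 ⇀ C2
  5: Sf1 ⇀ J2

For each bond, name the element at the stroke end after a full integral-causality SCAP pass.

b3 →J2  (Se1 (Se) sets effort on bond)
b5 →Sf1  (Sf1: flow source, stroke at near end)
b0 →J2  (J2 flow already set via bond 5)
b1 →J2  (J2: bond 5 brought flow, rest push out)
b2 →J3  (J3 flow already set via bond 1)
b4 →J1  (only one effort-in slot at J1)

β0 stroke at J2
β1 stroke at J2
β2 stroke at J3
β3 stroke at J2
β4 stroke at J1
β5 stroke at Sf1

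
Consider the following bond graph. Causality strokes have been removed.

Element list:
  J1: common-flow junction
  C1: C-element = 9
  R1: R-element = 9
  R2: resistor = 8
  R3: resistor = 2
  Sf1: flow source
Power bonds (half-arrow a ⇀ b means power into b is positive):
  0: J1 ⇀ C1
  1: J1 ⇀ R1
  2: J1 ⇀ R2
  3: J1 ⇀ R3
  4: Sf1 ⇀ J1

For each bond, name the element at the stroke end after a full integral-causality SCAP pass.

#4 stroke at Sf1  (source Sf1 imposes f)
#0 stroke at J1  (J1: bond 4 brought flow, rest push out)
#1 stroke at J1  (J1: bond 4 brought flow, rest push out)
#2 stroke at J1  (1-jn J1 has f-setter on 4)
#3 stroke at J1  (common-f at J1 fixed by 4)

bond 0 |J1
bond 1 |J1
bond 2 |J1
bond 3 |J1
bond 4 |Sf1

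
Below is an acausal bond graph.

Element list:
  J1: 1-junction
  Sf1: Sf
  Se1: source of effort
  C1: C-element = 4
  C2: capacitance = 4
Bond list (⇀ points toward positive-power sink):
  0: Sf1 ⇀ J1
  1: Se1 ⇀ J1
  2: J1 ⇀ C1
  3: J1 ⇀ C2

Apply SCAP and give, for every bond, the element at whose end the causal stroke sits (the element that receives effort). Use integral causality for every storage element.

bond 0 →Sf1
bond 1 →J1
bond 2 →J1
bond 3 →J1

bond 0 stroke at Sf1  (Sf1: flow source, stroke at near end)
bond 1 stroke at J1  (source Se1 imposes e)
bond 2 stroke at J1  (J1 flow already set via bond 0)
bond 3 stroke at J1  (common-f at J1 fixed by 0)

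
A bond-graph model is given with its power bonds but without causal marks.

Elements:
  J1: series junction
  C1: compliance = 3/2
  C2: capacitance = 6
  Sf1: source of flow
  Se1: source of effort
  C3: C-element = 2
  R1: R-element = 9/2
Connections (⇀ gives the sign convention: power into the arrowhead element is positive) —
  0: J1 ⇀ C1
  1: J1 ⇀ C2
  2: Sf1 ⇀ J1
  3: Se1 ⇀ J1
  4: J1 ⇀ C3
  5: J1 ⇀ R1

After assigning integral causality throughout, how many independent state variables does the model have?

b2 stroke at Sf1  (Sf1 fixes flow; stroke at Sf1)
b3 stroke at J1  (Se1 (Se) sets effort on bond)
b0 stroke at J1  (1-jn J1 has f-setter on 2)
b1 stroke at J1  (J1 flow already set via bond 2)
b4 stroke at J1  (common-f at J1 fixed by 2)
b5 stroke at J1  (J1: bond 2 brought flow, rest push out)

3  (C1, C2, C3 all integral)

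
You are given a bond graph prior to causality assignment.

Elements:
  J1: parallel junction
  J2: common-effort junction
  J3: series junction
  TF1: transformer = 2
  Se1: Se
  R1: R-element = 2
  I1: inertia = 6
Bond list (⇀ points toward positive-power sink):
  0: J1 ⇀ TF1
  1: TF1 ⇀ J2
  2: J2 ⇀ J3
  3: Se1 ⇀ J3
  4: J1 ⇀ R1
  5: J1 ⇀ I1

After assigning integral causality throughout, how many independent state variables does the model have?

#3 →J3  (source Se1 imposes e)
#2 →J2  (J3 needs exactly one f-in)
#1 →TF1  (0-jn J2 has e-setter on 2)
#0 →J1  (TF1: transformer flips bond 1)
#4 →R1  (J1: bond 0 brought effort, rest push out)
#5 →I1  (0-jn J1 has e-setter on 0)

1  (I1 all integral)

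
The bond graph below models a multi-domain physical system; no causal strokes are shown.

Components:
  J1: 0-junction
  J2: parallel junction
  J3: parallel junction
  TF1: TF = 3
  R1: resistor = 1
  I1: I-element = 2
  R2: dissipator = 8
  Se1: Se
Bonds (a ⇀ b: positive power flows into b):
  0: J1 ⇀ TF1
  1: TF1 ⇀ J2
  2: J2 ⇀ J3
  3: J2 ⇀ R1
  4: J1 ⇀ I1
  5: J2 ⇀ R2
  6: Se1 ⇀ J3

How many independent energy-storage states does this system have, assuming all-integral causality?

1  (I1 all integral)

#6 →J3  (Se1 (Se) sets effort on bond)
#2 →J2  (0-jn J3 has e-setter on 6)
#1 →TF1  (0-jn J2 has e-setter on 2)
#3 →R1  (common-e at J2 fixed by 2)
#5 →R2  (common-e at J2 fixed by 2)
#0 →J1  (TF1 one-in-one-out from 1)
#4 →I1  (J1 effort already set via bond 0)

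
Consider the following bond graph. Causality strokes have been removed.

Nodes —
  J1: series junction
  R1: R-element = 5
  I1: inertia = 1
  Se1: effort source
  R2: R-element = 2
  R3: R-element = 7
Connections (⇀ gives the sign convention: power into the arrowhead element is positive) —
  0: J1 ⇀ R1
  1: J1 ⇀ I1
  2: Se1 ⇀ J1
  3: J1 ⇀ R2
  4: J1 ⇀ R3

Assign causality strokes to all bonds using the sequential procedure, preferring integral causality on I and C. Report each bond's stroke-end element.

bond 2 |J1  (source Se1 imposes e)
bond 1 |I1  (prefer integral on I1)
bond 0 |J1  (common-f at J1 fixed by 1)
bond 3 |J1  (common-f at J1 fixed by 1)
bond 4 |J1  (1-jn J1 has f-setter on 1)

β0 stroke at J1
β1 stroke at I1
β2 stroke at J1
β3 stroke at J1
β4 stroke at J1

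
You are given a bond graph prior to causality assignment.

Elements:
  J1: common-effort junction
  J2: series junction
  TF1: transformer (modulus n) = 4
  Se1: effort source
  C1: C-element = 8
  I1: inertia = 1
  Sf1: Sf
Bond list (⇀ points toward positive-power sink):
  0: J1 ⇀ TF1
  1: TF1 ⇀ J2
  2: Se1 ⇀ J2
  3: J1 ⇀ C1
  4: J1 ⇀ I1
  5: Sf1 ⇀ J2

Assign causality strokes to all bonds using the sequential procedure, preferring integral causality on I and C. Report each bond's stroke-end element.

#0 stroke→TF1
#1 stroke→J2
#2 stroke→J2
#3 stroke→J1
#4 stroke→I1
#5 stroke→Sf1

β2 stroke at J2  (Se1: effort source, stroke at far end)
β5 stroke at Sf1  (Sf1: flow source, stroke at near end)
β1 stroke at J2  (J2 flow already set via bond 5)
β0 stroke at TF1  (through TF1, causality passes straight; one stroke at TF1)
β3 stroke at J1  (prefer integral on C1)
β4 stroke at I1  (common-e at J1 fixed by 3)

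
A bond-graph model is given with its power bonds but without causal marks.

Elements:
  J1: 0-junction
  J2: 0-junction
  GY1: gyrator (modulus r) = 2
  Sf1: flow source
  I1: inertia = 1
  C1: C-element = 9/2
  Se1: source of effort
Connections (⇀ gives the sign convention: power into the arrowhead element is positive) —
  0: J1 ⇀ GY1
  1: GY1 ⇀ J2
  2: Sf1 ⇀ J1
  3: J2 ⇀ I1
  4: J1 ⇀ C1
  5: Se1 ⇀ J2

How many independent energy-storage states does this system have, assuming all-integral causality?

#2 |Sf1  (Sf1 fixes flow; stroke at Sf1)
#5 |J2  (source Se1 imposes e)
#1 |GY1  (0-jn J2 has e-setter on 5)
#3 |I1  (J2: bond 5 brought effort, rest push out)
#0 |GY1  (GY GY1: same side as bond 1)
#4 |J1  (closing 0-jn rule on J1)

2  (C1, I1 all integral)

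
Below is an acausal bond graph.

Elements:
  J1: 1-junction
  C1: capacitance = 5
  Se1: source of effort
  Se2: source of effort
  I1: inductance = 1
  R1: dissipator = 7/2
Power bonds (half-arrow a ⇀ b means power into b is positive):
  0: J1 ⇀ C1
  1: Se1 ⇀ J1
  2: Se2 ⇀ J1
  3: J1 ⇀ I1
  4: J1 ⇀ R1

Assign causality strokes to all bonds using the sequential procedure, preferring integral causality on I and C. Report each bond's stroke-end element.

β1 →J1  (source Se1 imposes e)
β2 →J1  (Se2 (Se) sets effort on bond)
β0 →J1  (C1 outputs effort q/C1)
β3 →I1  (I1 integral (f out))
β4 →J1  (common-f at J1 fixed by 3)

b0 |J1
b1 |J1
b2 |J1
b3 |I1
b4 |J1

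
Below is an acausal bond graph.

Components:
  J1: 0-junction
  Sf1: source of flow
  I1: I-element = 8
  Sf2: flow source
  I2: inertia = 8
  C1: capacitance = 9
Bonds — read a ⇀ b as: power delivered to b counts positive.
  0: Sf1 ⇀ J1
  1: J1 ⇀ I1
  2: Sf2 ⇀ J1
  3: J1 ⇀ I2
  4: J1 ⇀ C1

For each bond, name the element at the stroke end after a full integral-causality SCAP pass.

b0 stroke→Sf1  (Sf1 fixes flow; stroke at Sf1)
b2 stroke→Sf2  (source Sf2 imposes f)
b1 stroke→I1  (prefer integral on I1)
b3 stroke→I2  (I2 integral (f out))
b4 stroke→J1  (J1 needs exactly one e-in)

β0 |Sf1
β1 |I1
β2 |Sf2
β3 |I2
β4 |J1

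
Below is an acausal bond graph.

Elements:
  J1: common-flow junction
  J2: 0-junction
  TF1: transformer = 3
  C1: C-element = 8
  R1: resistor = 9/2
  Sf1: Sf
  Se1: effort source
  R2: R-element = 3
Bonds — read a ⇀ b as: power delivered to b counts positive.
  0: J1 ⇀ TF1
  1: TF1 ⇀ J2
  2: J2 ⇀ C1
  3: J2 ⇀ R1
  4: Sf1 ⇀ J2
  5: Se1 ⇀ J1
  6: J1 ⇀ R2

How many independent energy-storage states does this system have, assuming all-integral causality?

β4 →Sf1  (Sf1: flow source, stroke at near end)
β5 →J1  (Se1 fixes effort; stroke away)
β2 →J2  (prefer integral on C1)
β1 →TF1  (0-jn J2 has e-setter on 2)
β3 →R1  (J2: bond 2 brought effort, rest push out)
β0 →J1  (through TF1, causality passes straight; one stroke at TF1)
β6 →R2  (closing 1-jn rule on J1)

1  (C1 all integral)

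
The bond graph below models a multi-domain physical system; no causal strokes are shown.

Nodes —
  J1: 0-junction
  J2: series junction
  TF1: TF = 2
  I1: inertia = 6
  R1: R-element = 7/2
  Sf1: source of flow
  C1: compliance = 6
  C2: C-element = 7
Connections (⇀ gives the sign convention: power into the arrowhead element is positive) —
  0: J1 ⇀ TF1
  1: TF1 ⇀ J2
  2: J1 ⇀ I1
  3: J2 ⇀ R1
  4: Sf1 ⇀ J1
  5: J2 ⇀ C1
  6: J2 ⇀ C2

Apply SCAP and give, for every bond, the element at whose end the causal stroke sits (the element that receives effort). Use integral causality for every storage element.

bond 0 |J1
bond 1 |TF1
bond 2 |I1
bond 3 |J2
bond 4 |Sf1
bond 5 |J2
bond 6 |J2

bond 4 stroke at Sf1  (Sf1 fixes flow; stroke at Sf1)
bond 2 stroke at I1  (I1 integral (f out))
bond 0 stroke at J1  (closing 0-jn rule on J1)
bond 1 stroke at TF1  (through TF1, causality passes straight; one stroke at TF1)
bond 3 stroke at J2  (common-f at J2 fixed by 1)
bond 5 stroke at J2  (J2 flow already set via bond 1)
bond 6 stroke at J2  (J2: bond 1 brought flow, rest push out)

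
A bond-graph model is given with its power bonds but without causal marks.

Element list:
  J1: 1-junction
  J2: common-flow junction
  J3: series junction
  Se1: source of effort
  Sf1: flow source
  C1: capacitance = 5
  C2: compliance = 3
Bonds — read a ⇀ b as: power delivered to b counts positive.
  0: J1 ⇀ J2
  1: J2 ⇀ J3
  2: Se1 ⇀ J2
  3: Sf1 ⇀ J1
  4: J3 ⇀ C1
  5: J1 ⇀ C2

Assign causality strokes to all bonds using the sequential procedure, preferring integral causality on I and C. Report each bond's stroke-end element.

#2 →J2  (Se1: effort source, stroke at far end)
#3 →Sf1  (Sf1 (Sf) sets flow on bond)
#0 →J1  (1-jn J1 has f-setter on 3)
#5 →J1  (J1 flow already set via bond 3)
#1 →J2  (J2 flow already set via bond 0)
#4 →J3  (common-f at J3 fixed by 1)

β0 |J1
β1 |J2
β2 |J2
β3 |Sf1
β4 |J3
β5 |J1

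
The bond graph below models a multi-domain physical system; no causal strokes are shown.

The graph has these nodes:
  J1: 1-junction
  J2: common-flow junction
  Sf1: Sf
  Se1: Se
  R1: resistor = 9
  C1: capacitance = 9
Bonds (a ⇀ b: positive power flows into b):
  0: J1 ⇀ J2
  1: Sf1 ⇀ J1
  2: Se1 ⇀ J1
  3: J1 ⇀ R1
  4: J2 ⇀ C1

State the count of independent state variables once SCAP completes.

1  (C1 all integral)

bond 1 →Sf1  (Sf1: flow source, stroke at near end)
bond 2 →J1  (Se1 (Se) sets effort on bond)
bond 0 →J1  (J1: bond 1 brought flow, rest push out)
bond 3 →J1  (J1 flow already set via bond 1)
bond 4 →J2  (J2 flow already set via bond 0)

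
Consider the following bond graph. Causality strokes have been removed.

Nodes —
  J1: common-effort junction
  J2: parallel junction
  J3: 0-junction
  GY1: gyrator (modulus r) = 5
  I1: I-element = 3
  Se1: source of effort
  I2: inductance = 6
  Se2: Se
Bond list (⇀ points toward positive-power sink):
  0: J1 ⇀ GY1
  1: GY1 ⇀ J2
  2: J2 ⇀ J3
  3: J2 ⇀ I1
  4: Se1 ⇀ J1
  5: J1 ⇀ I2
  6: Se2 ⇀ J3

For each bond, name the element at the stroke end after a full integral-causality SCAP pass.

bond 4 |J1  (Se1: effort source, stroke at far end)
bond 6 |J3  (Se2 (Se) sets effort on bond)
bond 0 |GY1  (J1: bond 4 brought effort, rest push out)
bond 5 |I2  (0-jn J1 has e-setter on 4)
bond 2 |J2  (0-jn J3 has e-setter on 6)
bond 1 |GY1  (GY GY1: same side as bond 0)
bond 3 |I1  (J2 effort already set via bond 2)

β0 |GY1
β1 |GY1
β2 |J2
β3 |I1
β4 |J1
β5 |I2
β6 |J3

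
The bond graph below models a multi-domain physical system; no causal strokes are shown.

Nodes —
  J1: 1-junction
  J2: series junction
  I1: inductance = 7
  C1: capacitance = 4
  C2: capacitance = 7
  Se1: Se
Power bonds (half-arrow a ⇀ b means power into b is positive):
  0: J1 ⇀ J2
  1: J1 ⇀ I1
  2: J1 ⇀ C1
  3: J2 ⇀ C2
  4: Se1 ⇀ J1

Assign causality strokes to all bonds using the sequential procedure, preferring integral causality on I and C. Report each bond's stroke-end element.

#4 stroke→J1  (Se1 (Se) sets effort on bond)
#1 stroke→I1  (prefer integral on I1)
#0 stroke→J1  (common-f at J1 fixed by 1)
#2 stroke→J1  (1-jn J1 has f-setter on 1)
#3 stroke→J2  (1-jn J2 has f-setter on 0)

β0 |J1
β1 |I1
β2 |J1
β3 |J2
β4 |J1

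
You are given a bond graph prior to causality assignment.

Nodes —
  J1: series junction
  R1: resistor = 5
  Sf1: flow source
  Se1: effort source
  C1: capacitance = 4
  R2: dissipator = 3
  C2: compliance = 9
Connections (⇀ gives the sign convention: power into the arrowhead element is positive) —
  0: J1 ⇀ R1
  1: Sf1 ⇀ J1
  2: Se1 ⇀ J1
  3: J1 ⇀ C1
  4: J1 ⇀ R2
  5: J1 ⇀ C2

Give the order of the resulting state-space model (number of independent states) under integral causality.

#1 →Sf1  (Sf1 (Sf) sets flow on bond)
#2 →J1  (Se1 (Se) sets effort on bond)
#0 →J1  (J1 flow already set via bond 1)
#3 →J1  (common-f at J1 fixed by 1)
#4 →J1  (1-jn J1 has f-setter on 1)
#5 →J1  (common-f at J1 fixed by 1)

2  (C1, C2 all integral)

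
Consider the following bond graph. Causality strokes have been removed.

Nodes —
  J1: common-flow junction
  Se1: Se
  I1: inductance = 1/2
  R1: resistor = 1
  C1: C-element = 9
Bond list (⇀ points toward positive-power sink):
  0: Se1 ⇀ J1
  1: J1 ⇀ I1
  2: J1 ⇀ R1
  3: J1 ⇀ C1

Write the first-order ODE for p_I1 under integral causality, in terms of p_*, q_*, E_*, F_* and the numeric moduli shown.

β0 stroke at J1  (Se1 (Se) sets effort on bond)
β1 stroke at I1  (I1 integral (f out))
β2 stroke at J1  (common-f at J1 fixed by 1)
β3 stroke at J1  (J1 flow already set via bond 1)

dp_I1/dt = E_Se1 - 2*p_I1 - q_C1/9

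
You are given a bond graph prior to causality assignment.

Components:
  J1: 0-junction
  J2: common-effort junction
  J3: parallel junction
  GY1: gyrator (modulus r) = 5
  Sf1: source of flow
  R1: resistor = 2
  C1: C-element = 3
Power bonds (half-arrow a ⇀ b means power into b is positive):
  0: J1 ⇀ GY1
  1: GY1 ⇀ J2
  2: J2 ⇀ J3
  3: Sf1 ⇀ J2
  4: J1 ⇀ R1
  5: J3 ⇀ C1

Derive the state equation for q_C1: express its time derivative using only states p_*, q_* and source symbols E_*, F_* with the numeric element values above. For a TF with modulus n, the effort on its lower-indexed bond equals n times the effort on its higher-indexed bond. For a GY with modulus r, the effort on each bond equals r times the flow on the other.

b3 |Sf1  (Sf1: flow source, stroke at near end)
b5 |J3  (C1 integral (e out))
b2 |J2  (J3 effort already set via bond 5)
b1 |GY1  (0-jn J2 has e-setter on 2)
b0 |GY1  (GY1 both-in/both-out from 1)
b4 |J1  (only one effort-in slot at J1)

dq_C1/dt = F_Sf1 - 2*q_C1/75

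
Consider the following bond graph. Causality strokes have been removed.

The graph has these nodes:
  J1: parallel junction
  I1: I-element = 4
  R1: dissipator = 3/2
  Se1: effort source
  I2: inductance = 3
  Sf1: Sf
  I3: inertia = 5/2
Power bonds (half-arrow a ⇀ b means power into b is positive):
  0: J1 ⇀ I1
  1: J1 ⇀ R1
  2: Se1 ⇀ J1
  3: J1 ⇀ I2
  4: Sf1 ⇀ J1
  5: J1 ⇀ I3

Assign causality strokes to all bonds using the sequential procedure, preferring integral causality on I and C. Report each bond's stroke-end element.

b0 |I1
b1 |R1
b2 |J1
b3 |I2
b4 |Sf1
b5 |I3

b2 |J1  (source Se1 imposes e)
b4 |Sf1  (Sf1 fixes flow; stroke at Sf1)
b0 |I1  (J1: bond 2 brought effort, rest push out)
b1 |R1  (common-e at J1 fixed by 2)
b3 |I2  (common-e at J1 fixed by 2)
b5 |I3  (common-e at J1 fixed by 2)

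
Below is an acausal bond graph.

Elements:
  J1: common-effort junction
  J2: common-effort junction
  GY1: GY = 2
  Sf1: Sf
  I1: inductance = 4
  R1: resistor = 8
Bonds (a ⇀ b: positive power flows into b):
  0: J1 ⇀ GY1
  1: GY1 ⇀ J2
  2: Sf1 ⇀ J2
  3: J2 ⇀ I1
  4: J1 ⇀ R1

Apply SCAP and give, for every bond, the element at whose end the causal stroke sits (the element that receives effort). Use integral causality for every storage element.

b2 stroke at Sf1  (source Sf1 imposes f)
b3 stroke at I1  (I1 integral (f out))
b1 stroke at J2  (only one effort-in slot at J2)
b0 stroke at J1  (GY GY1: same side as bond 1)
b4 stroke at R1  (0-jn J1 has e-setter on 0)

#0 |J1
#1 |J2
#2 |Sf1
#3 |I1
#4 |R1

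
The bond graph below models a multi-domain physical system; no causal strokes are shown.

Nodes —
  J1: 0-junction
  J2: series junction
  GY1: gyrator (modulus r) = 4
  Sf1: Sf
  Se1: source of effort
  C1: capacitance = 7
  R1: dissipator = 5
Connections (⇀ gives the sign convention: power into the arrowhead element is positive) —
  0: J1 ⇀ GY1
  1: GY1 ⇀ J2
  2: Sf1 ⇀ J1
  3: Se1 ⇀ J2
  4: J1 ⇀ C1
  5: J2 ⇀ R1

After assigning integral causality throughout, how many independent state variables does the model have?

1  (C1 all integral)

b2 →Sf1  (source Sf1 imposes f)
b3 →J2  (Se1 fixes effort; stroke away)
b4 →J1  (prefer integral on C1)
b0 →GY1  (J1: bond 4 brought effort, rest push out)
b1 →GY1  (through GY1, causality inverts; strokes same side of GY1)
b5 →J2  (J2 flow already set via bond 1)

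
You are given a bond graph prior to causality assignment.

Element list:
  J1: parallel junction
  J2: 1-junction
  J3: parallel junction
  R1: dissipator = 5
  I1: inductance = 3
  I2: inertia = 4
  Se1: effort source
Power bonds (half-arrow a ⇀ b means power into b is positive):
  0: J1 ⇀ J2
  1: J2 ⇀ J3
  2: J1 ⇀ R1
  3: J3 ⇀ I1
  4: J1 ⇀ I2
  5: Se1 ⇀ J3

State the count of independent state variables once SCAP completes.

#5 stroke at J3  (Se1 (Se) sets effort on bond)
#1 stroke at J2  (common-e at J3 fixed by 5)
#3 stroke at I1  (J3: bond 5 brought effort, rest push out)
#0 stroke at J1  (only one flow-in slot at J2)
#2 stroke at R1  (0-jn J1 has e-setter on 0)
#4 stroke at I2  (0-jn J1 has e-setter on 0)

2  (I1, I2 all integral)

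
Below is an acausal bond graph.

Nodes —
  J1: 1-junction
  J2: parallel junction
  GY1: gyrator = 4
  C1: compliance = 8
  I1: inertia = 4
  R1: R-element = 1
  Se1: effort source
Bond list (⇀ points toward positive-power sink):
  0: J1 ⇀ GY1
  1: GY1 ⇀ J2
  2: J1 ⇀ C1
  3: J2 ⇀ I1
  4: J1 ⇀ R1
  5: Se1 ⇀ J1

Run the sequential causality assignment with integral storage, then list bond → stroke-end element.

b5 |J1  (Se1: effort source, stroke at far end)
b2 |J1  (prefer integral on C1)
b3 |I1  (I1 outputs flow p/I1)
b1 |J2  (closing 0-jn rule on J2)
b0 |J1  (through GY1, causality inverts; strokes same side of GY1)
b4 |R1  (J1 needs exactly one f-in)

β0 |J1
β1 |J2
β2 |J1
β3 |I1
β4 |R1
β5 |J1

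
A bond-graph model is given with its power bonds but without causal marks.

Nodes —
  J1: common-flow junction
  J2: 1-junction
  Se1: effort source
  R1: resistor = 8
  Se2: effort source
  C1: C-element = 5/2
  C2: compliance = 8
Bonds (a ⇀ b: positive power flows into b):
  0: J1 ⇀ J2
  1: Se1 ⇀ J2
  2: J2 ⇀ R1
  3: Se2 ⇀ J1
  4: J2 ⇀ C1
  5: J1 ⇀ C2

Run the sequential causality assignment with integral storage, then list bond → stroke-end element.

β1 →J2  (Se1: effort source, stroke at far end)
β3 →J1  (Se2 (Se) sets effort on bond)
β4 →J2  (prefer integral on C1)
β5 →J1  (C2 integral (e out))
β0 →J2  (J1 needs exactly one f-in)
β2 →R1  (closing 1-jn rule on J2)

β0 stroke→J2
β1 stroke→J2
β2 stroke→R1
β3 stroke→J1
β4 stroke→J2
β5 stroke→J1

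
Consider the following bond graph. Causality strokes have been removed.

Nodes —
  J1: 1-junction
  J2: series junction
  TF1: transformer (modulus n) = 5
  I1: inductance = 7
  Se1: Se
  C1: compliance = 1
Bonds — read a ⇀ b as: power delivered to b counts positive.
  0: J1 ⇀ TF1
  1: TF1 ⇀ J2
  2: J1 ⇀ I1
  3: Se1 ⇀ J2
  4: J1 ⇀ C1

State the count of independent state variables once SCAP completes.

2  (C1, I1 all integral)

b3 |J2  (Se1 fixes effort; stroke away)
b1 |TF1  (closing 1-jn rule on J2)
b0 |J1  (through TF1, causality passes straight; one stroke at TF1)
b2 |I1  (I1 outputs flow p/I1)
b4 |J1  (common-f at J1 fixed by 2)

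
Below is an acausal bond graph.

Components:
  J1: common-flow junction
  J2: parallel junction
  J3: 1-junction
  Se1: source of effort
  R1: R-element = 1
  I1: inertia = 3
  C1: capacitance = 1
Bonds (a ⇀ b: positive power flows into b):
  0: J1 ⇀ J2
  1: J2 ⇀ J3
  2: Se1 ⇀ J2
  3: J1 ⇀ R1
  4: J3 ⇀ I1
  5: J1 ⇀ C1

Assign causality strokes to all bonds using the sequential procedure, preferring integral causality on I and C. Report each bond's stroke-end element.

b0 →J1
b1 →J3
b2 →J2
b3 →R1
b4 →I1
b5 →J1

#2 stroke→J2  (Se1 fixes effort; stroke away)
#0 stroke→J1  (common-e at J2 fixed by 2)
#1 stroke→J3  (J2 effort already set via bond 2)
#4 stroke→I1  (only one flow-in slot at J3)
#5 stroke→J1  (C1: C, integral causality)
#3 stroke→R1  (J1 needs exactly one f-in)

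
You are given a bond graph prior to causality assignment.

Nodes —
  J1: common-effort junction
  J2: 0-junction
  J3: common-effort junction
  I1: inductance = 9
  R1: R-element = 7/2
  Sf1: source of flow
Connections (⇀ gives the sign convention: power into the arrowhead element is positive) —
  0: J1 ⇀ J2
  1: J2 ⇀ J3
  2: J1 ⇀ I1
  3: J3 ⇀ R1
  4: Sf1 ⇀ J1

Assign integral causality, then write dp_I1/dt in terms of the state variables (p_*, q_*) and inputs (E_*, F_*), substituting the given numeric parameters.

dp_I1/dt = 7*F_Sf1/2 - 7*p_I1/18

bond 4 stroke at Sf1  (Sf1 (Sf) sets flow on bond)
bond 2 stroke at I1  (I1 outputs flow p/I1)
bond 0 stroke at J1  (J1: last free bond brings effort in)
bond 1 stroke at J2  (J2 needs exactly one e-in)
bond 3 stroke at J3  (J3 needs exactly one e-in)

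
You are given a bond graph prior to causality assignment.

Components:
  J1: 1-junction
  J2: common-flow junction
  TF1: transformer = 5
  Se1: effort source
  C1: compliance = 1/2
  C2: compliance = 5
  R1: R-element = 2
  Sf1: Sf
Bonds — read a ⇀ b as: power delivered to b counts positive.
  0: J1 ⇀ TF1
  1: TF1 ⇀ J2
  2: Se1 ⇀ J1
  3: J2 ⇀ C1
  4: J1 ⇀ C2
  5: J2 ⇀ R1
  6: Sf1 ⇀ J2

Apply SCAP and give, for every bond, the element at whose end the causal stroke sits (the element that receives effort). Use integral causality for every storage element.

b0 stroke→TF1
b1 stroke→J2
b2 stroke→J1
b3 stroke→J2
b4 stroke→J1
b5 stroke→J2
b6 stroke→Sf1

b2 |J1  (Se1: effort source, stroke at far end)
b6 |Sf1  (Sf1 (Sf) sets flow on bond)
b1 |J2  (J2: bond 6 brought flow, rest push out)
b3 |J2  (1-jn J2 has f-setter on 6)
b5 |J2  (1-jn J2 has f-setter on 6)
b0 |TF1  (TF TF1: opposite of bond 1)
b4 |J1  (J1 flow already set via bond 0)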